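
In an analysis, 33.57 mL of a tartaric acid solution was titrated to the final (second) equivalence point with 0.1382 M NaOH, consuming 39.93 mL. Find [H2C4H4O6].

n(NaOH) = 0.1382 x 0.03993 = 0.005518 mol.
At the final (second) equivalence point, 2 mol OH^- react per mol H2C4H4O6, so n(H2C4H4O6) = 0.005518 / 2 = 0.002759 mol.
[H2C4H4O6] = 0.002759 / 0.03357 L = 0.0822 M.

0.0822 M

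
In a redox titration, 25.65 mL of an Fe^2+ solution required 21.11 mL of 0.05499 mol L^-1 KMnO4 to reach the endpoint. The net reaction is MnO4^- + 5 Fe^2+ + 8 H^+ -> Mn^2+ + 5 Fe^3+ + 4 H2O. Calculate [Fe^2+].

0.226 M

n(KMnO4) = 0.05499 x 0.02111 = 0.001161 mol.
From the balanced equation, 1 mol KMnO4 reacts with 5 mol Fe^2+, so n(Fe^2+) = 0.001161 x 5/1 = 0.005804 mol.
[Fe^2+] = 0.005804 / 0.02565 L = 0.226 M.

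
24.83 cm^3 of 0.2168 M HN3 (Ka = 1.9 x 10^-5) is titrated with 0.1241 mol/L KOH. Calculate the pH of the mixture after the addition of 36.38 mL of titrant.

Initial n(HN3) = 0.2168 x 0.02483 = 0.005383 mol.
n(KOH) added = 0.1241 x 0.03638 = 0.004515 mol, converting that many moles of HN3 to N3-.
Remaining n(HN3) = 0.0008684 mol; n(N3-) = 0.004515 mol.
By Henderson-Hasselbalch, pH = pKa + log([A^-]/[HA]) = 4.72 + log(0.004515/0.0008684) = 4.72 + (+0.72) = 5.44.

5.44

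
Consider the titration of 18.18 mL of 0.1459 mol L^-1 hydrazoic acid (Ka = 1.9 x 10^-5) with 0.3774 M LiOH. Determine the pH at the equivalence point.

n(HN3) = 0.1459 x 0.01818 = 0.002652 mol; V(LiOH) at equivalence = 0.002652/0.3774 = 0.007028 L.
At equivalence all the acid is converted to N3-; total volume = 0.01818 + 0.007028 = 0.02521 L, so [N3-] = 0.002652/0.02521 = 0.1052 M.
Kb = Kw/Ka = 1.0e-14 / 1.9 x 10^-5 = 5.26e-10.
[OH^-] = sqrt(Kb x [N3-]) = sqrt(5.26e-10 x 0.1052) = 7.44e-6 M.
pOH = 5.13, so pH = 14.00 - 5.13 = 8.87.

8.87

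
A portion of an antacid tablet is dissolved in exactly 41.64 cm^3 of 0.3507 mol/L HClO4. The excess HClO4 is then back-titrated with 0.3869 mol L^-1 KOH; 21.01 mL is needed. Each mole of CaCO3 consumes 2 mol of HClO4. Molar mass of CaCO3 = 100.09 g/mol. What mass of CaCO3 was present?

Total n(HClO4) added = 0.3507 x 0.04164 = 0.01460 mol.
n(KOH) used = 0.3869 x 0.02101 = 0.008129 mol, which equals the excess n(HClO4).
So n(HClO4) consumed by the sample = 0.01460 - 0.008129 = 0.006474 mol.
n(CaCO3) = 0.006474 / 2 = 0.003237 mol.
mass = 0.003237 mol x 100.09 g/mol = 0.324 g.

0.324 g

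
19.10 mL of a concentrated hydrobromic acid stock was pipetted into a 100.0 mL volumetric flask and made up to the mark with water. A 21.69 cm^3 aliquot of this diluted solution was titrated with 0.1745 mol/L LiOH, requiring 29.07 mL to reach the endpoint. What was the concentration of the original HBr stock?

1.22 M

n(LiOH) = 0.1745 x 0.02907 = 0.005073 mol.
n(HBr) in the aliquot = 0.005073 mol.
[diluted HBr] = 0.005073 / 0.02169 = 0.2339 M.
Dilution factor = 100.0/19.10 = 5.236, so [stock] = 0.2339 x 5.236 = 1.22 M.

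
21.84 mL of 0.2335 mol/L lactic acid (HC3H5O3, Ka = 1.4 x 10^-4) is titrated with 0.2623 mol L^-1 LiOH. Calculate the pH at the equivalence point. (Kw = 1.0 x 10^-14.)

8.47

n(HC3H5O3) = 0.2335 x 0.02184 = 0.005100 mol; V(LiOH) at equivalence = 0.005100/0.2623 = 0.01944 L.
At equivalence all the acid is converted to C3H5O3-; total volume = 0.02184 + 0.01944 = 0.04128 L, so [C3H5O3-] = 0.005100/0.04128 = 0.1235 M.
Kb = Kw/Ka = 1.0e-14 / 1.4 x 10^-4 = 7.14e-11.
[OH^-] = sqrt(Kb x [C3H5O3-]) = sqrt(7.14e-11 x 0.1235) = 2.97e-6 M.
pOH = 5.53, so pH = 14.00 - 5.53 = 8.47.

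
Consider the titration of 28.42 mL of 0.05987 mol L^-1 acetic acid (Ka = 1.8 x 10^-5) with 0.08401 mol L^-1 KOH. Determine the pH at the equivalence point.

8.64

n(CH3COOH) = 0.05987 x 0.02842 = 0.001702 mol; V(KOH) at equivalence = 0.001702/0.08401 = 0.02025 L.
At equivalence all the acid is converted to CH3COO-; total volume = 0.02842 + 0.02025 = 0.04867 L, so [CH3COO-] = 0.001702/0.04867 = 0.03496 M.
Kb = Kw/Ka = 1.0e-14 / 1.8 x 10^-5 = 5.56e-10.
[OH^-] = sqrt(Kb x [CH3COO-]) = sqrt(5.56e-10 x 0.03496) = 4.41e-6 M.
pOH = 5.36, so pH = 14.00 - 5.36 = 8.64.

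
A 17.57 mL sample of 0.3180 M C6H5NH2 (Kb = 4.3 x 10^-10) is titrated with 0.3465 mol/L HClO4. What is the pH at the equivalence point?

n(C6H5NH2) = 0.3180 x 0.01757 = 0.005587 mol; V(HClO4) at equivalence = 0.005587/0.3465 = 0.01612 L.
At equivalence the base is fully converted to C6H5NH3+; total volume = 0.03369 L, so [C6H5NH3+] = 0.005587/0.03369 = 0.1658 M.
Ka(C6H5NH3+) = Kw/Kb = 1.0e-14 / 4.3 x 10^-10 = 2.33e-5.
[H^+] = sqrt(Ka x [C6H5NH3+]) = sqrt(2.33e-5 x 0.1658) = 0.00196 M.
pH = -log(0.00196) = 2.71.

2.71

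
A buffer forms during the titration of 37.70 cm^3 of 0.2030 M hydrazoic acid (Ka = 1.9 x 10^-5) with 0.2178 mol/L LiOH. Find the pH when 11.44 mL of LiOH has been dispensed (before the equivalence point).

4.40

Initial n(HN3) = 0.2030 x 0.03770 = 0.007653 mol.
n(LiOH) added = 0.2178 x 0.01144 = 0.002492 mol, converting that many moles of HN3 to N3-.
Remaining n(HN3) = 0.005161 mol; n(N3-) = 0.002492 mol.
By Henderson-Hasselbalch, pH = pKa + log([A^-]/[HA]) = 4.72 + log(0.002492/0.005161) = 4.72 + (-0.32) = 4.40.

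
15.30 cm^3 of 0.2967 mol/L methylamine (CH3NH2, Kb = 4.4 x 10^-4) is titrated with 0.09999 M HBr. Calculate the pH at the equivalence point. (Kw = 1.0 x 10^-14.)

5.88

n(CH3NH2) = 0.2967 x 0.01530 = 0.004540 mol; V(HBr) at equivalence = 0.004540/0.09999 = 0.04540 L.
At equivalence the base is fully converted to CH3NH3+; total volume = 0.06070 L, so [CH3NH3+] = 0.004540/0.06070 = 0.07479 M.
Ka(CH3NH3+) = Kw/Kb = 1.0e-14 / 4.4 x 10^-4 = 2.27e-11.
[H^+] = sqrt(Ka x [CH3NH3+]) = sqrt(2.27e-11 x 0.07479) = 1.30e-6 M.
pH = -log(1.30e-6) = 5.88.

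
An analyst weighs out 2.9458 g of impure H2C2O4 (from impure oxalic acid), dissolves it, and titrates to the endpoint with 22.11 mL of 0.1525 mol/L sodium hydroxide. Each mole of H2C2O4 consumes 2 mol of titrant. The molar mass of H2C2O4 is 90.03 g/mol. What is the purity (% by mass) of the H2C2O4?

n(NaOH) = 0.1525 x 0.02211 = 0.003372 mol.
n(H2C2O4) = 0.003372 / 2 = 0.001686 mol.
mass of H2C2O4 = 0.001686 x 90.03 = 0.1518 g.
% purity = 0.1518 / 2.9458 x 100 = 5.15%.

5.15%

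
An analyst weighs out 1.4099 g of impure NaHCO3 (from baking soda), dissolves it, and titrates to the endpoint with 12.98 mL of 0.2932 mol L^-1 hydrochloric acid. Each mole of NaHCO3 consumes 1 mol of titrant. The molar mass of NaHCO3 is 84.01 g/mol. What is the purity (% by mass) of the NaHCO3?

n(HCl) = 0.2932 x 0.01298 = 0.003806 mol.
n(NaHCO3) = 0.003806 / 1 = 0.003806 mol.
mass of NaHCO3 = 0.003806 x 84.01 = 0.3197 g.
% purity = 0.3197 / 1.4099 x 100 = 22.7%.

22.7%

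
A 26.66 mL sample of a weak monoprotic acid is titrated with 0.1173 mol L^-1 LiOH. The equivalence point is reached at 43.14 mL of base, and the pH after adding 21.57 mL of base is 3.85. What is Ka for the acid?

1.4 x 10^-4

21.57 mL is half of the equivalence volume, so this is the half-equivalence point where [HA] = [A^-].
At half-equivalence pH = pKa, so pKa = 3.85.
Ka = 10^(-3.85) = 1.4 x 10^-4.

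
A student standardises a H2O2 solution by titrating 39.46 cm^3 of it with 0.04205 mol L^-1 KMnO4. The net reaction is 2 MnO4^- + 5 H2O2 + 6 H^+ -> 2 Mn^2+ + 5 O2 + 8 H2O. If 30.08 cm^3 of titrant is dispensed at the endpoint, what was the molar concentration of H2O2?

n(KMnO4) = 0.04205 x 0.03008 = 0.001265 mol.
From the balanced equation, 2 mol KMnO4 reacts with 5 mol H2O2, so n(H2O2) = 0.001265 x 5/2 = 0.003162 mol.
[H2O2] = 0.003162 / 0.03946 L = 0.0801 M.

0.0801 M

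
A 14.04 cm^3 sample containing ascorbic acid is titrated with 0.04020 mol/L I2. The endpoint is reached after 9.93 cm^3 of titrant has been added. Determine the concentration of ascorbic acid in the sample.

n(I2) = 0.04020 x 0.009930 = 0.0003992 mol.
From the balanced equation, 1 mol I2 reacts with 1 mol ascorbic acid, so n(ascorbic acid) = 0.0003992 x 1/1 = 0.0003992 mol.
[ascorbic acid] = 0.0003992 / 0.01404 L = 0.0284 M.

0.0284 M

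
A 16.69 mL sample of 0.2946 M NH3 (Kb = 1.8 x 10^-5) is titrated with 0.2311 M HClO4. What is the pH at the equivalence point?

n(NH3) = 0.2946 x 0.01669 = 0.004917 mol; V(HClO4) at equivalence = 0.004917/0.2311 = 0.02128 L.
At equivalence the base is fully converted to NH4+; total volume = 0.03797 L, so [NH4+] = 0.004917/0.03797 = 0.1295 M.
Ka(NH4+) = Kw/Kb = 1.0e-14 / 1.8 x 10^-5 = 5.56e-10.
[H^+] = sqrt(Ka x [NH4+]) = sqrt(5.56e-10 x 0.1295) = 8.48e-6 M.
pH = -log(8.48e-6) = 5.07.

5.07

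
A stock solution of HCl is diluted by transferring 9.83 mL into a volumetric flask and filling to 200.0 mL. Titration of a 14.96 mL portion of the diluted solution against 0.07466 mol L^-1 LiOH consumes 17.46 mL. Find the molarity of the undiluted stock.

n(LiOH) = 0.07466 x 0.01746 = 0.001304 mol.
n(HCl) in the aliquot = 0.001304 mol.
[diluted HCl] = 0.001304 / 0.01496 = 0.08714 M.
Dilution factor = 200.0/9.830 = 20.35, so [stock] = 0.08714 x 20.35 = 1.77 M.

1.77 M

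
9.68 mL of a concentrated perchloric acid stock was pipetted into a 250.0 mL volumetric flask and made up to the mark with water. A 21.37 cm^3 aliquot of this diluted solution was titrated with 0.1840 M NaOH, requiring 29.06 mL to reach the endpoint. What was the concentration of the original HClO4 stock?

n(NaOH) = 0.1840 x 0.02906 = 0.005347 mol.
n(HClO4) in the aliquot = 0.005347 mol.
[diluted HClO4] = 0.005347 / 0.02137 = 0.2502 M.
Dilution factor = 250.0/9.680 = 25.83, so [stock] = 0.2502 x 25.83 = 6.46 M.

6.46 M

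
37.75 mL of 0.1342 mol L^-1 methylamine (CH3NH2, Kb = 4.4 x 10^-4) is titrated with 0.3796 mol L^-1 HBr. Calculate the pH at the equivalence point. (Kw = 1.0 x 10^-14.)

5.82

n(CH3NH2) = 0.1342 x 0.03775 = 0.005066 mol; V(HBr) at equivalence = 0.005066/0.3796 = 0.01335 L.
At equivalence the base is fully converted to CH3NH3+; total volume = 0.05110 L, so [CH3NH3+] = 0.005066/0.05110 = 0.09915 M.
Ka(CH3NH3+) = Kw/Kb = 1.0e-14 / 4.4 x 10^-4 = 2.27e-11.
[H^+] = sqrt(Ka x [CH3NH3+]) = sqrt(2.27e-11 x 0.09915) = 1.50e-6 M.
pH = -log(1.50e-6) = 5.82.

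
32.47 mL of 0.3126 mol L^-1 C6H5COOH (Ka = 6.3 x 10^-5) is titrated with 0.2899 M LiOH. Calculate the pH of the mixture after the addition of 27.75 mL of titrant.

4.78

Initial n(C6H5COOH) = 0.3126 x 0.03247 = 0.01015 mol.
n(LiOH) added = 0.2899 x 0.02775 = 0.008045 mol, converting that many moles of C6H5COOH to C6H5COO-.
Remaining n(C6H5COOH) = 0.002105 mol; n(C6H5COO-) = 0.008045 mol.
By Henderson-Hasselbalch, pH = pKa + log([A^-]/[HA]) = 4.20 + log(0.008045/0.002105) = 4.20 + (+0.58) = 4.78.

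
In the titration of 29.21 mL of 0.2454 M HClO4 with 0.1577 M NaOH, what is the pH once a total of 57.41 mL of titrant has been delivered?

n(acid) = 0.2454 x 0.02921 = 0.007168 mol; n(NaOH) added = 0.1577 x 0.05741 = 0.009054 mol.
Base is in excess by 0.009054 - 0.007168 = 0.001885 mol in a total volume of 0.08662 L.
[OH^-] = 0.001885/0.08662 = 0.02177 M, so pOH = 1.66 and pH = 14.00 - 1.66 = 12.34.

12.34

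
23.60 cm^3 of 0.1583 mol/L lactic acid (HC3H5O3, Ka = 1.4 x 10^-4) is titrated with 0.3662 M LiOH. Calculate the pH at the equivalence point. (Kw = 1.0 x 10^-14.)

n(HC3H5O3) = 0.1583 x 0.02360 = 0.003736 mol; V(LiOH) at equivalence = 0.003736/0.3662 = 0.01020 L.
At equivalence all the acid is converted to C3H5O3-; total volume = 0.02360 + 0.01020 = 0.03380 L, so [C3H5O3-] = 0.003736/0.03380 = 0.1105 M.
Kb = Kw/Ka = 1.0e-14 / 1.4 x 10^-4 = 7.14e-11.
[OH^-] = sqrt(Kb x [C3H5O3-]) = sqrt(7.14e-11 x 0.1105) = 2.81e-6 M.
pOH = 5.55, so pH = 14.00 - 5.55 = 8.45.

8.45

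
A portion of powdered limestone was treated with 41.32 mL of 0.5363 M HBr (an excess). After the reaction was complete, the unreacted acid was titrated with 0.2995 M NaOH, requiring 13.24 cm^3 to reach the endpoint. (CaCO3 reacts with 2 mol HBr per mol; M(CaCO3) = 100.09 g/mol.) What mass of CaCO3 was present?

Total n(HBr) added = 0.5363 x 0.04132 = 0.02216 mol.
n(NaOH) used = 0.2995 x 0.01324 = 0.003965 mol, which equals the excess n(HBr).
So n(HBr) consumed by the sample = 0.02216 - 0.003965 = 0.01819 mol.
n(CaCO3) = 0.01819 / 2 = 0.009097 mol.
mass = 0.009097 mol x 100.09 g/mol = 0.911 g.

0.911 g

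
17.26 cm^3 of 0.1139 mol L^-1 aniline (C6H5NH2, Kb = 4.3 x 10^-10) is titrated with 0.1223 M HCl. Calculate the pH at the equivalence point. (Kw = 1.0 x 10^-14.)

2.93

n(C6H5NH2) = 0.1139 x 0.01726 = 0.001966 mol; V(HCl) at equivalence = 0.001966/0.1223 = 0.01607 L.
At equivalence the base is fully converted to C6H5NH3+; total volume = 0.03333 L, so [C6H5NH3+] = 0.001966/0.03333 = 0.05898 M.
Ka(C6H5NH3+) = Kw/Kb = 1.0e-14 / 4.3 x 10^-10 = 2.33e-5.
[H^+] = sqrt(Ka x [C6H5NH3+]) = sqrt(2.33e-5 x 0.05898) = 0.00117 M.
pH = -log(0.00117) = 2.93.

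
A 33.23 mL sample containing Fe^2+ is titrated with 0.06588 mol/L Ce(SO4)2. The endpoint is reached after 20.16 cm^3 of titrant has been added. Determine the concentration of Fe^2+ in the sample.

0.0400 M

n(Ce(SO4)2) = 0.06588 x 0.02016 = 0.001328 mol.
From the balanced equation, 1 mol Ce(SO4)2 reacts with 1 mol Fe^2+, so n(Fe^2+) = 0.001328 x 1/1 = 0.001328 mol.
[Fe^2+] = 0.001328 / 0.03323 L = 0.0400 M.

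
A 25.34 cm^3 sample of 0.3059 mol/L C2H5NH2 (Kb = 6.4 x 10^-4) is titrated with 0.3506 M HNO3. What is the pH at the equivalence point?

n(C2H5NH2) = 0.3059 x 0.02534 = 0.007752 mol; V(HNO3) at equivalence = 0.007752/0.3506 = 0.02211 L.
At equivalence the base is fully converted to C2H5NH3+; total volume = 0.04745 L, so [C2H5NH3+] = 0.007752/0.04745 = 0.1634 M.
Ka(C2H5NH3+) = Kw/Kb = 1.0e-14 / 6.4 x 10^-4 = 1.56e-11.
[H^+] = sqrt(Ka x [C2H5NH3+]) = sqrt(1.56e-11 x 0.1634) = 1.60e-6 M.
pH = -log(1.60e-6) = 5.80.

5.80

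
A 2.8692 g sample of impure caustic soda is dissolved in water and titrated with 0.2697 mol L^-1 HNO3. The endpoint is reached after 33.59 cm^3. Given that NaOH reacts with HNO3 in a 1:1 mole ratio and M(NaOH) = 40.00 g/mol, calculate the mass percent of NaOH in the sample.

12.6%

n(HNO3) = 0.2697 x 0.03359 = 0.009059 mol.
n(NaOH) = 0.009059 / 1 = 0.009059 mol.
mass of NaOH = 0.009059 x 40.00 = 0.3624 g.
% purity = 0.3624 / 2.8692 x 100 = 12.6%.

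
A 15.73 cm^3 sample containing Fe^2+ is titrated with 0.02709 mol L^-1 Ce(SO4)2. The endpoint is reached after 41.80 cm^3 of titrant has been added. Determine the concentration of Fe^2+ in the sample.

n(Ce(SO4)2) = 0.02709 x 0.04180 = 0.001132 mol.
From the balanced equation, 1 mol Ce(SO4)2 reacts with 1 mol Fe^2+, so n(Fe^2+) = 0.001132 x 1/1 = 0.001132 mol.
[Fe^2+] = 0.001132 / 0.01573 L = 0.0720 M.

0.0720 M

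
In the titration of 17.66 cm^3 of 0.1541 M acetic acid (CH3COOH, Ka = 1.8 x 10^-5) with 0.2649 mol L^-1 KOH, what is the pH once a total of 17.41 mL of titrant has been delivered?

12.73

n(acid) = 0.1541 x 0.01766 = 0.002721 mol; n(KOH) added = 0.2649 x 0.01741 = 0.004612 mol.
Base is in excess by 0.004612 - 0.002721 = 0.001891 mol in a total volume of 0.03507 L.
[OH^-] = 0.001891/0.03507 = 0.05391 M, so pOH = 1.27 and pH = 14.00 - 1.27 = 12.73.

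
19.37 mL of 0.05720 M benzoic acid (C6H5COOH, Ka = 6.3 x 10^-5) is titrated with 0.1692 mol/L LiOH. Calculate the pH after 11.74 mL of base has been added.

n(acid) = 0.05720 x 0.01937 = 0.001108 mol; n(LiOH) added = 0.1692 x 0.01174 = 0.001986 mol.
Base is in excess by 0.001986 - 0.001108 = 0.0008784 mol in a total volume of 0.03111 L.
[OH^-] = 0.0008784/0.03111 = 0.02824 M, so pOH = 1.55 and pH = 14.00 - 1.55 = 12.45.

12.45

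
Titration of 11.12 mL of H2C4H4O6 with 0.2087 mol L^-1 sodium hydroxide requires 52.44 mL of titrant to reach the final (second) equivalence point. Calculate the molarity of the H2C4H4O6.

0.492 M

n(NaOH) = 0.2087 x 0.05244 = 0.01094 mol.
At the final (second) equivalence point, 2 mol OH^- react per mol H2C4H4O6, so n(H2C4H4O6) = 0.01094 / 2 = 0.005472 mol.
[H2C4H4O6] = 0.005472 / 0.01112 L = 0.492 M.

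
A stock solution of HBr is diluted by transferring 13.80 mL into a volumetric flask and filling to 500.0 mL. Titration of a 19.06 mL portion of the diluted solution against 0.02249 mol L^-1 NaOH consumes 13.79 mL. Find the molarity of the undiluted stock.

0.590 M

n(NaOH) = 0.02249 x 0.01379 = 0.0003101 mol.
n(HBr) in the aliquot = 0.0003101 mol.
[diluted HBr] = 0.0003101 / 0.01906 = 0.01627 M.
Dilution factor = 500.0/13.80 = 36.23, so [stock] = 0.01627 x 36.23 = 0.590 M.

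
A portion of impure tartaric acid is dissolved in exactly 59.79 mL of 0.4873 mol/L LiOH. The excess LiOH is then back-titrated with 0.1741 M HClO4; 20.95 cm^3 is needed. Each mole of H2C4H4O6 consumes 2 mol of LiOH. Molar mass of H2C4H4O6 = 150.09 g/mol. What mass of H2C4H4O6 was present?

1.91 g

Total n(LiOH) added = 0.4873 x 0.05979 = 0.02914 mol.
n(HClO4) used = 0.1741 x 0.02095 = 0.003647 mol, which equals the excess n(LiOH).
So n(LiOH) consumed by the sample = 0.02914 - 0.003647 = 0.02549 mol.
n(H2C4H4O6) = 0.02549 / 2 = 0.01274 mol.
mass = 0.01274 mol x 150.09 g/mol = 1.91 g.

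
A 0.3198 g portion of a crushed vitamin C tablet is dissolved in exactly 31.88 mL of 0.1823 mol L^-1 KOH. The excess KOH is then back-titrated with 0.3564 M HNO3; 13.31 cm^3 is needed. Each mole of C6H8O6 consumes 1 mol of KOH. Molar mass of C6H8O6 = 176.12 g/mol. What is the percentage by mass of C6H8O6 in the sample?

Total n(KOH) added = 0.1823 x 0.03188 = 0.005812 mol.
n(HNO3) used = 0.3564 x 0.01331 = 0.004744 mol, which equals the excess n(KOH).
So n(KOH) consumed by the sample = 0.005812 - 0.004744 = 0.001068 mol.
n(C6H8O6) = 0.001068 / 1 = 0.001068 mol.
mass C6H8O6 = 0.001068 x 176.12 = 0.1881 g, so %C6H8O6 = 0.1881/0.3198 x 100 = 58.8%.

58.8%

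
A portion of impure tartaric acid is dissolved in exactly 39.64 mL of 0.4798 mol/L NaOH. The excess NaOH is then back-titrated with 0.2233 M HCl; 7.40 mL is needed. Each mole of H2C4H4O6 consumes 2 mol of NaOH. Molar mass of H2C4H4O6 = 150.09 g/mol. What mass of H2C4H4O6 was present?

Total n(NaOH) added = 0.4798 x 0.03964 = 0.01902 mol.
n(HCl) used = 0.2233 x 0.007400 = 0.001652 mol, which equals the excess n(NaOH).
So n(NaOH) consumed by the sample = 0.01902 - 0.001652 = 0.01737 mol.
n(H2C4H4O6) = 0.01737 / 2 = 0.008683 mol.
mass = 0.008683 mol x 150.09 g/mol = 1.30 g.

1.30 g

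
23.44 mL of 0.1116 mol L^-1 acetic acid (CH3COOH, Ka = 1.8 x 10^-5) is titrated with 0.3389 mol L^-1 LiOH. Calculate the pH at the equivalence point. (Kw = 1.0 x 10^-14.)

8.83

n(CH3COOH) = 0.1116 x 0.02344 = 0.002616 mol; V(LiOH) at equivalence = 0.002616/0.3389 = 0.007719 L.
At equivalence all the acid is converted to CH3COO-; total volume = 0.02344 + 0.007719 = 0.03116 L, so [CH3COO-] = 0.002616/0.03116 = 0.08395 M.
Kb = Kw/Ka = 1.0e-14 / 1.8 x 10^-5 = 5.56e-10.
[OH^-] = sqrt(Kb x [CH3COO-]) = sqrt(5.56e-10 x 0.08395) = 6.83e-6 M.
pOH = 5.17, so pH = 14.00 - 5.17 = 8.83.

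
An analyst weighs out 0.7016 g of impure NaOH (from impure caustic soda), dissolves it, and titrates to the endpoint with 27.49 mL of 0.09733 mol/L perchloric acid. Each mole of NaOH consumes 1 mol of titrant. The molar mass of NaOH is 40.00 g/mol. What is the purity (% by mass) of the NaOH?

15.3%

n(HClO4) = 0.09733 x 0.02749 = 0.002676 mol.
n(NaOH) = 0.002676 / 1 = 0.002676 mol.
mass of NaOH = 0.002676 x 40.00 = 0.1070 g.
% purity = 0.1070 / 0.7016 x 100 = 15.3%.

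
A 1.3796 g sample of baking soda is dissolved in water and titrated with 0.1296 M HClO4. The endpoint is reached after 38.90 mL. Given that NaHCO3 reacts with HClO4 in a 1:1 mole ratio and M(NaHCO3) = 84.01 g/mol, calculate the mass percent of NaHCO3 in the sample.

n(HClO4) = 0.1296 x 0.03890 = 0.005041 mol.
n(NaHCO3) = 0.005041 / 1 = 0.005041 mol.
mass of NaHCO3 = 0.005041 x 84.01 = 0.4235 g.
% purity = 0.4235 / 1.3796 x 100 = 30.7%.

30.7%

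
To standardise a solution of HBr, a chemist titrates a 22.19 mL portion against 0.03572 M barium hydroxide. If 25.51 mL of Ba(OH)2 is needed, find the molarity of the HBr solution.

0.0821 M

n(Ba(OH)2) delivered = 0.03572 x 0.02551 = 0.0009112 mol.
The reaction is 2 HBr + 1 Ba(OH)2, so n(HBr) = 0.0009112 x 2/1 = 0.001822 mol.
[HBr] = 0.001822 mol / 0.02219 L = 0.0821 M.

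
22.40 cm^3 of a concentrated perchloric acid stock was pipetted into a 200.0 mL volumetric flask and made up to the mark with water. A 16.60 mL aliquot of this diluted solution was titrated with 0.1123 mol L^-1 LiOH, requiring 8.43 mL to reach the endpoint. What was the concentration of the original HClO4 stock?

0.509 M

n(LiOH) = 0.1123 x 0.008430 = 0.0009467 mol.
n(HClO4) in the aliquot = 0.0009467 mol.
[diluted HClO4] = 0.0009467 / 0.01660 = 0.05703 M.
Dilution factor = 200.0/22.40 = 8.929, so [stock] = 0.05703 x 8.929 = 0.509 M.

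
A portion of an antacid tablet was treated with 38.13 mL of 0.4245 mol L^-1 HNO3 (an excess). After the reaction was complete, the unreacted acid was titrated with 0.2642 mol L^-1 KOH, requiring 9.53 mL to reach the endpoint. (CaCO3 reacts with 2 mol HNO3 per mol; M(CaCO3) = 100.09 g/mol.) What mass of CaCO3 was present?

0.684 g

Total n(HNO3) added = 0.4245 x 0.03813 = 0.01619 mol.
n(KOH) used = 0.2642 x 0.009530 = 0.002518 mol, which equals the excess n(HNO3).
So n(HNO3) consumed by the sample = 0.01619 - 0.002518 = 0.01367 mol.
n(CaCO3) = 0.01367 / 2 = 0.006834 mol.
mass = 0.006834 mol x 100.09 g/mol = 0.684 g.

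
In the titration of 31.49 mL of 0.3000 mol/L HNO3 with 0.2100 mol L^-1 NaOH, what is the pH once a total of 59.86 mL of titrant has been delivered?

12.53

n(acid) = 0.3000 x 0.03149 = 0.009447 mol; n(NaOH) added = 0.2100 x 0.05986 = 0.01257 mol.
Base is in excess by 0.01257 - 0.009447 = 0.003124 mol in a total volume of 0.09135 L.
[OH^-] = 0.003124/0.09135 = 0.03419 M, so pOH = 1.47 and pH = 14.00 - 1.47 = 12.53.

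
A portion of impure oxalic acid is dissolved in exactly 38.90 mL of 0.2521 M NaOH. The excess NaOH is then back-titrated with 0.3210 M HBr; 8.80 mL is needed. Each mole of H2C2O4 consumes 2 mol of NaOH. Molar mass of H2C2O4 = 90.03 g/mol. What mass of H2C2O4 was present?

0.314 g

Total n(NaOH) added = 0.2521 x 0.03890 = 0.009807 mol.
n(HBr) used = 0.3210 x 0.008800 = 0.002825 mol, which equals the excess n(NaOH).
So n(NaOH) consumed by the sample = 0.009807 - 0.002825 = 0.006982 mol.
n(H2C2O4) = 0.006982 / 2 = 0.003491 mol.
mass = 0.003491 mol x 90.03 g/mol = 0.314 g.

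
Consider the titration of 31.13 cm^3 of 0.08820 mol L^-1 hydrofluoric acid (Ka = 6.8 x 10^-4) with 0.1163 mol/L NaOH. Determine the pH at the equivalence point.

7.93

n(HF) = 0.08820 x 0.03113 = 0.002746 mol; V(NaOH) at equivalence = 0.002746/0.1163 = 0.02361 L.
At equivalence all the acid is converted to F-; total volume = 0.03113 + 0.02361 = 0.05474 L, so [F-] = 0.002746/0.05474 = 0.05016 M.
Kb = Kw/Ka = 1.0e-14 / 6.8 x 10^-4 = 1.47e-11.
[OH^-] = sqrt(Kb x [F-]) = sqrt(1.47e-11 x 0.05016) = 8.59e-7 M.
pOH = 6.07, so pH = 14.00 - 6.07 = 7.93.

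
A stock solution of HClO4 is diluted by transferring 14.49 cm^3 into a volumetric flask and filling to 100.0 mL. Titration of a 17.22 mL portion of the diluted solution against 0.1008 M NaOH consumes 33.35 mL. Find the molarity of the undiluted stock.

1.35 M

n(NaOH) = 0.1008 x 0.03335 = 0.003362 mol.
n(HClO4) in the aliquot = 0.003362 mol.
[diluted HClO4] = 0.003362 / 0.01722 = 0.1952 M.
Dilution factor = 100.0/14.49 = 6.901, so [stock] = 0.1952 x 6.901 = 1.35 M.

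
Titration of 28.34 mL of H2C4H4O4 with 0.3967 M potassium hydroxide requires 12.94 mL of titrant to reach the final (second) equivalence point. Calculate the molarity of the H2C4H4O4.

n(KOH) = 0.3967 x 0.01294 = 0.005133 mol.
At the final (second) equivalence point, 2 mol OH^- react per mol H2C4H4O4, so n(H2C4H4O4) = 0.005133 / 2 = 0.002567 mol.
[H2C4H4O4] = 0.002567 / 0.02834 L = 0.0906 M.

0.0906 M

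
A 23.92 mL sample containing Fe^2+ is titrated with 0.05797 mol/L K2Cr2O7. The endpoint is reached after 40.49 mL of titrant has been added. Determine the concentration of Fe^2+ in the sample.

0.589 M

n(K2Cr2O7) = 0.05797 x 0.04049 = 0.002347 mol.
From the balanced equation, 1 mol K2Cr2O7 reacts with 6 mol Fe^2+, so n(Fe^2+) = 0.002347 x 6/1 = 0.01408 mol.
[Fe^2+] = 0.01408 / 0.02392 L = 0.589 M.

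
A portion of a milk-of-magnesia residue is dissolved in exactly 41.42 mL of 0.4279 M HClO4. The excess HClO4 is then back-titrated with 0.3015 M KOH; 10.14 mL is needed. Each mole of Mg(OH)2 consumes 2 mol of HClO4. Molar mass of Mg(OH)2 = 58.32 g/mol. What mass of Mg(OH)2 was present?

Total n(HClO4) added = 0.4279 x 0.04142 = 0.01772 mol.
n(KOH) used = 0.3015 x 0.01014 = 0.003057 mol, which equals the excess n(HClO4).
So n(HClO4) consumed by the sample = 0.01772 - 0.003057 = 0.01467 mol.
n(Mg(OH)2) = 0.01467 / 2 = 0.007333 mol.
mass = 0.007333 mol x 58.32 g/mol = 0.428 g.

0.428 g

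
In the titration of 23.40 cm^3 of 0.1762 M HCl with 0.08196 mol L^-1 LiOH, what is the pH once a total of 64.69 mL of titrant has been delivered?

12.13

n(acid) = 0.1762 x 0.02340 = 0.004123 mol; n(LiOH) added = 0.08196 x 0.06469 = 0.005302 mol.
Base is in excess by 0.005302 - 0.004123 = 0.001179 mol in a total volume of 0.08809 L.
[OH^-] = 0.001179/0.08809 = 0.01338 M, so pOH = 1.87 and pH = 14.00 - 1.87 = 12.13.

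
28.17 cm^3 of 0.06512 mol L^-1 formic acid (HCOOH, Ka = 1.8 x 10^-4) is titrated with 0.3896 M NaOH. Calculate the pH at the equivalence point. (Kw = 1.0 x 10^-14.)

8.25

n(HCOOH) = 0.06512 x 0.02817 = 0.001834 mol; V(NaOH) at equivalence = 0.001834/0.3896 = 0.004708 L.
At equivalence all the acid is converted to HCOO-; total volume = 0.02817 + 0.004708 = 0.03288 L, so [HCOO-] = 0.001834/0.03288 = 0.05579 M.
Kb = Kw/Ka = 1.0e-14 / 1.8 x 10^-4 = 5.56e-11.
[OH^-] = sqrt(Kb x [HCOO-]) = sqrt(5.56e-11 x 0.05579) = 1.76e-6 M.
pOH = 5.75, so pH = 14.00 - 5.75 = 8.25.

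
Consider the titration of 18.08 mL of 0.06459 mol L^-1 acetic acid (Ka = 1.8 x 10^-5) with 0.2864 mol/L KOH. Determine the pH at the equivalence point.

8.73

n(CH3COOH) = 0.06459 x 0.01808 = 0.001168 mol; V(KOH) at equivalence = 0.001168/0.2864 = 0.004077 L.
At equivalence all the acid is converted to CH3COO-; total volume = 0.01808 + 0.004077 = 0.02216 L, so [CH3COO-] = 0.001168/0.02216 = 0.05270 M.
Kb = Kw/Ka = 1.0e-14 / 1.8 x 10^-5 = 5.56e-10.
[OH^-] = sqrt(Kb x [CH3COO-]) = sqrt(5.56e-10 x 0.05270) = 5.41e-6 M.
pOH = 5.27, so pH = 14.00 - 5.27 = 8.73.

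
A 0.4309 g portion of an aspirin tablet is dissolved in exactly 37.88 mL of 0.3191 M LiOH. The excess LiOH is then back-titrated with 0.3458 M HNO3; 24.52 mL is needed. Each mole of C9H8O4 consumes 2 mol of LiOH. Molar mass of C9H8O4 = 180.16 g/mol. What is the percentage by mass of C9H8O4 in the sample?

75.4%

Total n(LiOH) added = 0.3191 x 0.03788 = 0.01209 mol.
n(HNO3) used = 0.3458 x 0.02452 = 0.008479 mol, which equals the excess n(LiOH).
So n(LiOH) consumed by the sample = 0.01209 - 0.008479 = 0.003608 mol.
n(C9H8O4) = 0.003608 / 2 = 0.001804 mol.
mass C9H8O4 = 0.001804 x 180.16 = 0.3251 g, so %C9H8O4 = 0.3251/0.4309 x 100 = 75.4%.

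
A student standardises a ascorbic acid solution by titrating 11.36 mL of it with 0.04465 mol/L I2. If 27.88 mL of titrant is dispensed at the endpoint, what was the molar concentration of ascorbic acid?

n(I2) = 0.04465 x 0.02788 = 0.001245 mol.
From the balanced equation, 1 mol I2 reacts with 1 mol ascorbic acid, so n(ascorbic acid) = 0.001245 x 1/1 = 0.001245 mol.
[ascorbic acid] = 0.001245 / 0.01136 L = 0.110 M.

0.110 M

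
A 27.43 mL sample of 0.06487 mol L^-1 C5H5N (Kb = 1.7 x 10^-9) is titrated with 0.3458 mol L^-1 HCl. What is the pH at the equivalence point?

3.25

n(C5H5N) = 0.06487 x 0.02743 = 0.001779 mol; V(HCl) at equivalence = 0.001779/0.3458 = 0.005146 L.
At equivalence the base is fully converted to C5H5NH+; total volume = 0.03258 L, so [C5H5NH+] = 0.001779/0.03258 = 0.05462 M.
Ka(C5H5NH+) = Kw/Kb = 1.0e-14 / 1.7 x 10^-9 = 5.88e-6.
[H^+] = sqrt(Ka x [C5H5NH+]) = sqrt(5.88e-6 x 0.05462) = 0.000567 M.
pH = -log(0.000567) = 3.25.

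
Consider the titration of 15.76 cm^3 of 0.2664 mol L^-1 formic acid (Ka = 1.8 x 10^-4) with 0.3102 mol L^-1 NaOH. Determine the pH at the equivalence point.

n(HCOOH) = 0.2664 x 0.01576 = 0.004198 mol; V(NaOH) at equivalence = 0.004198/0.3102 = 0.01353 L.
At equivalence all the acid is converted to HCOO-; total volume = 0.01576 + 0.01353 = 0.02929 L, so [HCOO-] = 0.004198/0.02929 = 0.1433 M.
Kb = Kw/Ka = 1.0e-14 / 1.8 x 10^-4 = 5.56e-11.
[OH^-] = sqrt(Kb x [HCOO-]) = sqrt(5.56e-11 x 0.1433) = 2.82e-6 M.
pOH = 5.55, so pH = 14.00 - 5.55 = 8.45.

8.45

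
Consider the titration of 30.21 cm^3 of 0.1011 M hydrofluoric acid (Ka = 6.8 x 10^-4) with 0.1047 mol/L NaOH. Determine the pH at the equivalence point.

n(HF) = 0.1011 x 0.03021 = 0.003054 mol; V(NaOH) at equivalence = 0.003054/0.1047 = 0.02917 L.
At equivalence all the acid is converted to F-; total volume = 0.03021 + 0.02917 = 0.05938 L, so [F-] = 0.003054/0.05938 = 0.05143 M.
Kb = Kw/Ka = 1.0e-14 / 6.8 x 10^-4 = 1.47e-11.
[OH^-] = sqrt(Kb x [F-]) = sqrt(1.47e-11 x 0.05143) = 8.70e-7 M.
pOH = 6.06, so pH = 14.00 - 6.06 = 7.94.

7.94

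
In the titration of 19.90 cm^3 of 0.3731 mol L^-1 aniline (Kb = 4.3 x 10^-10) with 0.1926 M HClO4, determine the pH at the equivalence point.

n(C6H5NH2) = 0.3731 x 0.01990 = 0.007425 mol; V(HClO4) at equivalence = 0.007425/0.1926 = 0.03855 L.
At equivalence the base is fully converted to C6H5NH3+; total volume = 0.05845 L, so [C6H5NH3+] = 0.007425/0.05845 = 0.1270 M.
Ka(C6H5NH3+) = Kw/Kb = 1.0e-14 / 4.3 x 10^-10 = 2.33e-5.
[H^+] = sqrt(Ka x [C6H5NH3+]) = sqrt(2.33e-5 x 0.1270) = 0.00172 M.
pH = -log(0.00172) = 2.76.

2.76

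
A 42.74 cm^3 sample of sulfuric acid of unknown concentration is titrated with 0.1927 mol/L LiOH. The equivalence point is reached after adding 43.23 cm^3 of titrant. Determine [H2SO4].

0.0975 M

n(LiOH) delivered = 0.1927 x 0.04323 = 0.008330 mol.
The reaction is 1 H2SO4 + 2 LiOH, so n(H2SO4) = 0.008330 x 1/2 = 0.004165 mol.
[H2SO4] = 0.004165 mol / 0.04274 L = 0.0975 M.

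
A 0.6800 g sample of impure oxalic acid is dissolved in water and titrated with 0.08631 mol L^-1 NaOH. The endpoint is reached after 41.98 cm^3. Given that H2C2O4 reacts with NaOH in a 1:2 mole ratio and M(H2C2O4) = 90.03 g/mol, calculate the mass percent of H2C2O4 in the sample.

24.0%

n(NaOH) = 0.08631 x 0.04198 = 0.003623 mol.
n(H2C2O4) = 0.003623 / 2 = 0.001812 mol.
mass of H2C2O4 = 0.001812 x 90.03 = 0.1631 g.
% purity = 0.1631 / 0.6800 x 100 = 24.0%.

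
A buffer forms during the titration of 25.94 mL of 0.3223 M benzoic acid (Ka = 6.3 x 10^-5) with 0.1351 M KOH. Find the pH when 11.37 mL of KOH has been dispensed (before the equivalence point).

3.55

Initial n(C6H5COOH) = 0.3223 x 0.02594 = 0.008360 mol.
n(KOH) added = 0.1351 x 0.01137 = 0.001536 mol, converting that many moles of C6H5COOH to C6H5COO-.
Remaining n(C6H5COOH) = 0.006824 mol; n(C6H5COO-) = 0.001536 mol.
By Henderson-Hasselbalch, pH = pKa + log([A^-]/[HA]) = 4.20 + log(0.001536/0.006824) = 4.20 + (-0.65) = 3.55.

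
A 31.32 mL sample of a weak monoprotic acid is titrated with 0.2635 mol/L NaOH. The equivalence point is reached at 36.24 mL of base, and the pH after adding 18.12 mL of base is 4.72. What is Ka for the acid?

1.9 x 10^-5

18.12 mL is half of the equivalence volume, so this is the half-equivalence point where [HA] = [A^-].
At half-equivalence pH = pKa, so pKa = 4.72.
Ka = 10^(-4.72) = 1.9 x 10^-5.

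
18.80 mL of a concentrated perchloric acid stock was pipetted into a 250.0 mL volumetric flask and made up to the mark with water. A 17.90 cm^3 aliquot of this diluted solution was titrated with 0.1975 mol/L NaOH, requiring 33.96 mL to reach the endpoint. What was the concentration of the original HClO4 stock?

n(NaOH) = 0.1975 x 0.03396 = 0.006707 mol.
n(HClO4) in the aliquot = 0.006707 mol.
[diluted HClO4] = 0.006707 / 0.01790 = 0.3747 M.
Dilution factor = 250.0/18.80 = 13.30, so [stock] = 0.3747 x 13.30 = 4.98 M.

4.98 M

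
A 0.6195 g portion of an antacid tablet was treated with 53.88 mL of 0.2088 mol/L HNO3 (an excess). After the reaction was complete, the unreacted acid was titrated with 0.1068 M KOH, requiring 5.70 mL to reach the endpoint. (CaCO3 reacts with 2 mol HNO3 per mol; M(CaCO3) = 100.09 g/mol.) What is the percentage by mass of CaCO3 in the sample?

86.0%

Total n(HNO3) added = 0.2088 x 0.05388 = 0.01125 mol.
n(KOH) used = 0.1068 x 0.005700 = 0.0006088 mol, which equals the excess n(HNO3).
So n(HNO3) consumed by the sample = 0.01125 - 0.0006088 = 0.01064 mol.
n(CaCO3) = 0.01064 / 2 = 0.005321 mol.
mass CaCO3 = 0.005321 x 100.09 = 0.5325 g, so %CaCO3 = 0.5325/0.6195 x 100 = 86.0%.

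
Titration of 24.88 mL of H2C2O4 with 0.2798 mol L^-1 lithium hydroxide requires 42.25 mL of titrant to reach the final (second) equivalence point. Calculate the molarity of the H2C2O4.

n(LiOH) = 0.2798 x 0.04225 = 0.01182 mol.
At the final (second) equivalence point, 2 mol OH^- react per mol H2C2O4, so n(H2C2O4) = 0.01182 / 2 = 0.005911 mol.
[H2C2O4] = 0.005911 / 0.02488 L = 0.238 M.

0.238 M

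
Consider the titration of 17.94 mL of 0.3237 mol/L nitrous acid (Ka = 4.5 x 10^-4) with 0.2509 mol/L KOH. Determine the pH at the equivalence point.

n(HNO2) = 0.3237 x 0.01794 = 0.005807 mol; V(KOH) at equivalence = 0.005807/0.2509 = 0.02315 L.
At equivalence all the acid is converted to NO2-; total volume = 0.01794 + 0.02315 = 0.04109 L, so [NO2-] = 0.005807/0.04109 = 0.1413 M.
Kb = Kw/Ka = 1.0e-14 / 4.5 x 10^-4 = 2.22e-11.
[OH^-] = sqrt(Kb x [NO2-]) = sqrt(2.22e-11 x 0.1413) = 1.77e-6 M.
pOH = 5.75, so pH = 14.00 - 5.75 = 8.25.

8.25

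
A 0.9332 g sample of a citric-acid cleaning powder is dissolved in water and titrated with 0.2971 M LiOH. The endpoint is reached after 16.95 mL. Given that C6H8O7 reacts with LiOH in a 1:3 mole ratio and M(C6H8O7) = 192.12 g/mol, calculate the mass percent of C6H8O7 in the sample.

n(LiOH) = 0.2971 x 0.01695 = 0.005036 mol.
n(C6H8O7) = 0.005036 / 3 = 0.001679 mol.
mass of C6H8O7 = 0.001679 x 192.12 = 0.3225 g.
% purity = 0.3225 / 0.9332 x 100 = 34.6%.

34.6%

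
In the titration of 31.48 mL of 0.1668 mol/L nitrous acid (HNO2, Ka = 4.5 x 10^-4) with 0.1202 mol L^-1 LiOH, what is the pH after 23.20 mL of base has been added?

Initial n(HNO2) = 0.1668 x 0.03148 = 0.005251 mol.
n(LiOH) added = 0.1202 x 0.02320 = 0.002789 mol, converting that many moles of HNO2 to NO2-.
Remaining n(HNO2) = 0.002462 mol; n(NO2-) = 0.002789 mol.
By Henderson-Hasselbalch, pH = pKa + log([A^-]/[HA]) = 3.35 + log(0.002789/0.002462) = 3.35 + (+0.05) = 3.40.

3.40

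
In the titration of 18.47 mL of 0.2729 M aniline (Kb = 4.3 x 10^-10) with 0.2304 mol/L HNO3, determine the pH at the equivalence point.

2.77

n(C6H5NH2) = 0.2729 x 0.01847 = 0.005040 mol; V(HNO3) at equivalence = 0.005040/0.2304 = 0.02188 L.
At equivalence the base is fully converted to C6H5NH3+; total volume = 0.04035 L, so [C6H5NH3+] = 0.005040/0.04035 = 0.1249 M.
Ka(C6H5NH3+) = Kw/Kb = 1.0e-14 / 4.3 x 10^-10 = 2.33e-5.
[H^+] = sqrt(Ka x [C6H5NH3+]) = sqrt(2.33e-5 x 0.1249) = 0.00170 M.
pH = -log(0.00170) = 2.77.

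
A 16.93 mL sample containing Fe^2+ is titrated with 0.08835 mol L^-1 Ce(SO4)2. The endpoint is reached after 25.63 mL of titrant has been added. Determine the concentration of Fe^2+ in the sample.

0.134 M

n(Ce(SO4)2) = 0.08835 x 0.02563 = 0.002264 mol.
From the balanced equation, 1 mol Ce(SO4)2 reacts with 1 mol Fe^2+, so n(Fe^2+) = 0.002264 x 1/1 = 0.002264 mol.
[Fe^2+] = 0.002264 / 0.01693 L = 0.134 M.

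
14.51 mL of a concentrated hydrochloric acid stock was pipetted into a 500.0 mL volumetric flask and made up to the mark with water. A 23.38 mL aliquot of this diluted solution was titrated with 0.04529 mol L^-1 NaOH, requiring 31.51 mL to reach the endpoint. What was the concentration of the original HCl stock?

n(NaOH) = 0.04529 x 0.03151 = 0.001427 mol.
n(HCl) in the aliquot = 0.001427 mol.
[diluted HCl] = 0.001427 / 0.02338 = 0.06104 M.
Dilution factor = 500.0/14.51 = 34.46, so [stock] = 0.06104 x 34.46 = 2.10 M.

2.10 M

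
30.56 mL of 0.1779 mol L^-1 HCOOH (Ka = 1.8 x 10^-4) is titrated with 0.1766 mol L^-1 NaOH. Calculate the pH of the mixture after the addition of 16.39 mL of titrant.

Initial n(HCOOH) = 0.1779 x 0.03056 = 0.005437 mol.
n(NaOH) added = 0.1766 x 0.01639 = 0.002894 mol, converting that many moles of HCOOH to HCOO-.
Remaining n(HCOOH) = 0.002542 mol; n(HCOO-) = 0.002894 mol.
By Henderson-Hasselbalch, pH = pKa + log([A^-]/[HA]) = 3.74 + log(0.002894/0.002542) = 3.74 + (+0.06) = 3.80.

3.80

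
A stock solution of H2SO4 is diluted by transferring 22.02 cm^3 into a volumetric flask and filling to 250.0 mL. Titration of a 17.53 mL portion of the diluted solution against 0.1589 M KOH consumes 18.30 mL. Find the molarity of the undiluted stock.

0.942 M

n(KOH) = 0.1589 x 0.01830 = 0.002908 mol.
n(H2SO4) in the aliquot = 0.002908 x 1/2 = 0.001454 mol.
[diluted H2SO4] = 0.001454 / 0.01753 = 0.08294 M.
Dilution factor = 250.0/22.02 = 11.35, so [stock] = 0.08294 x 11.35 = 0.942 M.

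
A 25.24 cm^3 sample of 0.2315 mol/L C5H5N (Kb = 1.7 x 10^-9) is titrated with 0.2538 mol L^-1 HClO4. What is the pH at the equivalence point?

3.07

n(C5H5N) = 0.2315 x 0.02524 = 0.005843 mol; V(HClO4) at equivalence = 0.005843/0.2538 = 0.02302 L.
At equivalence the base is fully converted to C5H5NH+; total volume = 0.04826 L, so [C5H5NH+] = 0.005843/0.04826 = 0.1211 M.
Ka(C5H5NH+) = Kw/Kb = 1.0e-14 / 1.7 x 10^-9 = 5.88e-6.
[H^+] = sqrt(Ka x [C5H5NH+]) = sqrt(5.88e-6 x 0.1211) = 0.000844 M.
pH = -log(0.000844) = 3.07.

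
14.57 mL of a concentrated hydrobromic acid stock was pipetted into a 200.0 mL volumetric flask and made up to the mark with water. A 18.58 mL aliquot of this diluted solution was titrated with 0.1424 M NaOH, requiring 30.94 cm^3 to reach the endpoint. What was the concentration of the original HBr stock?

n(NaOH) = 0.1424 x 0.03094 = 0.004406 mol.
n(HBr) in the aliquot = 0.004406 mol.
[diluted HBr] = 0.004406 / 0.01858 = 0.2371 M.
Dilution factor = 200.0/14.57 = 13.73, so [stock] = 0.2371 x 13.73 = 3.26 M.

3.26 M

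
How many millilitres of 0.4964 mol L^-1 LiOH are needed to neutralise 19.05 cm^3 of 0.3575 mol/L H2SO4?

27.4 mL

n(H2SO4) = 0.3575 mol/L x 0.01905 L = 0.006810 mol.
The neutralisation is 1 H2SO4 : 2 LiOH, so n(LiOH) = 0.006810 x 2/1 = 0.01362 mol.
V(LiOH) = 0.01362 / 0.4964 = 0.02744 L = 27.4 mL.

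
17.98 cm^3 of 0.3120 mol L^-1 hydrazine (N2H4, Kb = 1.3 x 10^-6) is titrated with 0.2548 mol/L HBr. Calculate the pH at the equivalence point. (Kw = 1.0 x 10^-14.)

n(N2H4) = 0.3120 x 0.01798 = 0.005610 mol; V(HBr) at equivalence = 0.005610/0.2548 = 0.02202 L.
At equivalence the base is fully converted to N2H5+; total volume = 0.04000 L, so [N2H5+] = 0.005610/0.04000 = 0.1403 M.
Ka(N2H5+) = Kw/Kb = 1.0e-14 / 1.3 x 10^-6 = 7.69e-9.
[H^+] = sqrt(Ka x [N2H5+]) = sqrt(7.69e-9 x 0.1403) = 3.28e-5 M.
pH = -log(3.28e-5) = 4.48.

4.48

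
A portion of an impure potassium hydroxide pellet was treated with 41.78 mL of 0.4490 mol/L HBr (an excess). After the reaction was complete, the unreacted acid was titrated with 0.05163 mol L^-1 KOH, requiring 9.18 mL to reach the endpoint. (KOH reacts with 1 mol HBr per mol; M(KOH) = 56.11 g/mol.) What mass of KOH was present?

1.03 g

Total n(HBr) added = 0.4490 x 0.04178 = 0.01876 mol.
n(KOH) used = 0.05163 x 0.009180 = 0.0004740 mol, which equals the excess n(HBr).
So n(HBr) consumed by the sample = 0.01876 - 0.0004740 = 0.01829 mol.
n(KOH) = 0.01829 / 1 = 0.01829 mol.
mass = 0.01829 mol x 56.11 g/mol = 1.03 g.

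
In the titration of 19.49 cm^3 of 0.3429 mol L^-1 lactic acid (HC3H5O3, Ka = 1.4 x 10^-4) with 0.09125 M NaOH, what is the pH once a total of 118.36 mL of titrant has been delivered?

n(acid) = 0.3429 x 0.01949 = 0.006683 mol; n(NaOH) added = 0.09125 x 0.1184 = 0.01080 mol.
Base is in excess by 0.01080 - 0.006683 = 0.004117 mol in a total volume of 0.1379 L.
[OH^-] = 0.004117/0.1379 = 0.02987 M, so pOH = 1.52 and pH = 14.00 - 1.52 = 12.48.

12.48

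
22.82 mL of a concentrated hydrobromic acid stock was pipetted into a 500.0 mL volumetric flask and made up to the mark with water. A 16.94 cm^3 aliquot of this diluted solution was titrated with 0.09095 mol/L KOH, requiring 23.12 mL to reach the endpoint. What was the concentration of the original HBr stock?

2.72 M

n(KOH) = 0.09095 x 0.02312 = 0.002103 mol.
n(HBr) in the aliquot = 0.002103 mol.
[diluted HBr] = 0.002103 / 0.01694 = 0.1241 M.
Dilution factor = 500.0/22.82 = 21.91, so [stock] = 0.1241 x 21.91 = 2.72 M.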